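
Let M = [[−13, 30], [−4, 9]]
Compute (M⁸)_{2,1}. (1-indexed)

tr M = −4 and det M = 3, so the characteristic polynomial is λ² − (−4)λ + (3) with roots −1 and −3.
Eigenvectors give P = [[−5, −3], [−2, −1]] with P⁻¹ = [[1, −3], [−2, 5]], and M = P·diag(−1, −3)·P⁻¹.
Then M⁸ = P·diag(1, 6561)·P⁻¹ = [[−5, −19683], [−2, −6561]] · [[1, −3], [−2, 5]] = [[39361, −98400], [13120, −32799]].

13120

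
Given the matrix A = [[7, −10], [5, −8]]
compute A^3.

[[43, −70], [35, −62]]

tr A = −1 and det A = −6, so the characteristic polynomial is λ² − (−1)λ + (−6) with roots −3 and 2.
Eigenvectors give P = [[1, 2], [1, 1]] with P⁻¹ = [[−1, 2], [1, −1]], and A = P·diag(−3, 2)·P⁻¹.
Then A^3 = P·diag(−27, 8)·P⁻¹ = [[−27, 16], [−27, 8]] · [[−1, 2], [1, −1]] = [[43, −70], [35, −62]].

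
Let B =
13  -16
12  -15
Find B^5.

tr B = -2 and det B = -3, so the characteristic polynomial is λ² − (-2)λ + (-3) with roots 1 and -3.
Eigenvectors give P = [[-4, 1], [-3, 1]] with P⁻¹ = [[-1, 1], [-3, 4]], and B = P·diag(1, -3)·P⁻¹.
Then B^5 = P·diag(1, -243)·P⁻¹ = [[-4, -243], [-3, -243]] · [[-1, 1], [-3, 4]] = [[733, -976], [732, -975]].

[[733, -976], [732, -975]]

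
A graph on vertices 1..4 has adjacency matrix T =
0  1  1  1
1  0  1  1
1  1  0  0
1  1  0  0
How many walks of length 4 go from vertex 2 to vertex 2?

15

The number of length-4 walks from vertex 2 to vertex 2 is entry (2,2) of T⁴, where T is the adjacency matrix.
T² = [[3, 2, 1, 1], [2, 3, 1, 1], [1, 1, 2, 2], [1, 1, 2, 2]]
T³ = [[4, 5, 5, 5], [5, 4, 5, 5], [5, 5, 2, 2], [5, 5, 2, 2]]
T⁴ = [[15, 14, 9, 9], [14, 15, 9, 9], [9, 9, 10, 10], [9, 9, 10, 10]]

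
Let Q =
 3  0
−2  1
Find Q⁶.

[[729, 0], [−728, 1]]

tr Q = 4 and det Q = 3, so the characteristic polynomial is λ² − (4)λ + (3) with roots 1 and 3.
Eigenvectors give P = [[0, 1], [1, −1]] with P⁻¹ = [[1, 1], [1, 0]], and Q = P·diag(1, 3)·P⁻¹.
Then Q⁶ = P·diag(1, 729)·P⁻¹ = [[0, 729], [1, −729]] · [[1, 1], [1, 0]] = [[729, 0], [−728, 1]].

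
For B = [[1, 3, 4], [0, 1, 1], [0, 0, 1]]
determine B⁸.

[[1, 24, 116], [0, 1, 8], [0, 0, 1]]

B = I + N where N = [[0, 3, 4], [0, 0, 1], [0, 0, 0]] is strictly upper-triangular, so N³ = 0.
(I + N)⁸ = I + 8·N + 28·N² = [[1, 24, 116], [0, 1, 8], [0, 0, 1]].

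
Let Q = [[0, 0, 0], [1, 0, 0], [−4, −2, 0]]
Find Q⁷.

Q is strictly triangular, hence nilpotent: Q³ = 0, so Q⁷ = 0.

[[0, 0, 0], [0, 0, 0], [0, 0, 0]]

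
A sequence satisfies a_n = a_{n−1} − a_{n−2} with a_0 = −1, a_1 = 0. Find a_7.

With companion matrix C = [[1, −1], [1, 0]], [a_n, a_{n−1}]ᵀ = C·[a_{n−1}, a_{n−2}]ᵀ, so [a_7, a_6]ᵀ = C⁶·[a_1, a_0]ᵀ.
C⁶ = [[1, 0], [0, 1]], giving [a_7, a_6]ᵀ = [[0], [−1]].

0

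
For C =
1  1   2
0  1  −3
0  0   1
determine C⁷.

C = I + N where N = [[0, 1, 2], [0, 0, −3], [0, 0, 0]] is strictly upper-triangular, so N³ = 0.
(I + N)⁷ = I + 7·N + 21·N² = [[1, 7, −49], [0, 1, −21], [0, 0, 1]].

[[1, 7, −49], [0, 1, −21], [0, 0, 1]]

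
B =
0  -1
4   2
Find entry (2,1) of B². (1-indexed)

8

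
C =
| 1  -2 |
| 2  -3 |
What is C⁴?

[[-7, 8], [-8, 9]]

C² = [[-3, 4], [-4, 5]]
C³ = [[5, -6], [6, -7]]
C⁴ = [[-7, 8], [-8, 9]]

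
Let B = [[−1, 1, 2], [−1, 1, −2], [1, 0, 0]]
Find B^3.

[[−6, 2, 4], [−2, −2, −4], [2, 0, −4]]

B^2 = [[2, 0, −4], [−2, 0, −4], [−1, 1, 2]]
B^3 = [[−6, 2, 4], [−2, −2, −4], [2, 0, −4]]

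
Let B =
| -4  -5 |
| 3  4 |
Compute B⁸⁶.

B² = I (check: tr B = 0 and det B = -1), so B⁸⁶ = I since 86 is even.

[[1, 0], [0, 1]]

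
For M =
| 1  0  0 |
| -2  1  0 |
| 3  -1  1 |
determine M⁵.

M = I + N where N = [[0, 0, 0], [-2, 0, 0], [3, -1, 0]] is strictly lower-triangular, so N³ = 0.
(I + N)⁵ = I + 5·N + 10·N² = [[1, 0, 0], [-10, 1, 0], [35, -5, 1]].

[[1, 0, 0], [-10, 1, 0], [35, -5, 1]]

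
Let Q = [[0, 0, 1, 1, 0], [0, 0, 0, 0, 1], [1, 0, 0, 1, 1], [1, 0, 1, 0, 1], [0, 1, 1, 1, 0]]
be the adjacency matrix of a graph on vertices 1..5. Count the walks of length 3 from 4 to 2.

1

The number of length-3 walks from vertex 4 to vertex 2 is entry (4,2) of Q³, where Q is the adjacency matrix.
Q² = [[2, 0, 1, 1, 2], [0, 1, 1, 1, 0], [1, 1, 3, 2, 1], [1, 1, 2, 3, 1], [2, 0, 1, 1, 3]]
Q³ = [[2, 2, 5, 5, 2], [2, 0, 1, 1, 3], [5, 1, 4, 5, 6], [5, 1, 5, 4, 6], [2, 3, 6, 6, 2]]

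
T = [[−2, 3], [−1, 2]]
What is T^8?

T² = I (check: tr T = 0 and det T = −1), so T^8 = I since 8 is even.

[[1, 0], [0, 1]]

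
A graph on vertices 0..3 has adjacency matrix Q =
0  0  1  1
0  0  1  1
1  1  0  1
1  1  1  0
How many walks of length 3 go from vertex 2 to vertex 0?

5

The number of length-3 walks from vertex 2 to vertex 0 is entry (2,0) of Q^3, where Q is the adjacency matrix.
Q^2 = [[2, 2, 1, 1], [2, 2, 1, 1], [1, 1, 3, 2], [1, 1, 2, 3]]
Q^3 = [[2, 2, 5, 5], [2, 2, 5, 5], [5, 5, 4, 5], [5, 5, 5, 4]]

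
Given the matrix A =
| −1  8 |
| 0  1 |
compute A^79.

[[−1, 8], [0, 1]]

A² = I (check: tr A = 0 and det A = −1), so A^79 = A since 79 is odd.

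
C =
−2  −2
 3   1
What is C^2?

[[−2, 2], [−3, −5]]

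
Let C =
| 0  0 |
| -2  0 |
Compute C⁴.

[[0, 0], [0, 0]]

C is strictly triangular, hence nilpotent: C² = 0, so C⁴ = 0.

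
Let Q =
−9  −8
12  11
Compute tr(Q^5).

tr Q = 2 and det Q = −3, so the characteristic polynomial is λ² − (2)λ + (−3) with roots −1 and 3.
Eigenvectors give P = [[1, −2], [−1, 3]] with P⁻¹ = [[3, 2], [1, 1]], and Q = P·diag(−1, 3)·P⁻¹.
Then Q^5 = P·diag(−1, 243)·P⁻¹ = [[−1, −486], [1, 729]] · [[3, 2], [1, 1]] = [[−489, −488], [732, 731]].

242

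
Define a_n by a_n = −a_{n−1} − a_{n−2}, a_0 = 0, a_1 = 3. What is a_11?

With companion matrix B = [[−1, −1], [1, 0]], [a_n, a_{n−1}]ᵀ = B·[a_{n−1}, a_{n−2}]ᵀ, so [a_11, a_10]ᵀ = B¹⁰·[a_1, a_0]ᵀ.
B¹⁰ = [[−1, −1], [1, 0]], giving [a_11, a_10]ᵀ = [[−3], [3]].

−3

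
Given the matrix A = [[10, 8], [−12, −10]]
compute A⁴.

tr A = 0 and det A = −4, so the characteristic polynomial is λ² − (0)λ + (−4) with roots 2 and −2.
Eigenvectors give P = [[−1, −2], [1, 3]] with P⁻¹ = [[−3, −2], [1, 1]], and A = P·diag(2, −2)·P⁻¹.
Then A⁴ = P·diag(16, 16)·P⁻¹ = [[−16, −32], [16, 48]] · [[−3, −2], [1, 1]] = [[16, 0], [0, 16]].

[[16, 0], [0, 16]]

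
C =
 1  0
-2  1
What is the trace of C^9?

C = I + N where N = [[0, 0], [-2, 0]] is strictly lower-triangular, so N^2 = 0.
(I + N)^9 = I + 9·N = [[1, 0], [-18, 1]].

2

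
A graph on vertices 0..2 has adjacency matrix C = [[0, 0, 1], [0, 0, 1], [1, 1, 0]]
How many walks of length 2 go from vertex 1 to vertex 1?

1

The number of length-2 walks from vertex 1 to vertex 1 is entry (1,1) of C², where C is the adjacency matrix.
C² = [[1, 1, 0], [1, 1, 0], [0, 0, 2]]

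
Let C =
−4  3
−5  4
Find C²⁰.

[[1, 0], [0, 1]]

C² = I (check: tr C = 0 and det C = −1), so C²⁰ = I since 20 is even.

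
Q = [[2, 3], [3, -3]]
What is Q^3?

Q^2 = [[13, -3], [-3, 18]]
Q^3 = [[17, 48], [48, -63]]

[[17, 48], [48, -63]]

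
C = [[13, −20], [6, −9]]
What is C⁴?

[[481, −800], [240, −399]]

tr C = 4 and det C = 3, so the characteristic polynomial is λ² − (4)λ + (3) with roots 3 and 1.
Eigenvectors give P = [[2, −5], [1, −3]] with P⁻¹ = [[3, −5], [1, −2]], and C = P·diag(3, 1)·P⁻¹.
Then C⁴ = P·diag(81, 1)·P⁻¹ = [[162, −5], [81, −3]] · [[3, −5], [1, −2]] = [[481, −800], [240, −399]].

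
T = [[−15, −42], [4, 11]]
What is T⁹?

[[−137775, −413322], [39364, 118091]]

tr T = −4 and det T = 3, so the characteristic polynomial is λ² − (−4)λ + (3) with roots −1 and −3.
Eigenvectors give P = [[−3, 7], [1, −2]] with P⁻¹ = [[2, 7], [1, 3]], and T = P·diag(−1, −3)·P⁻¹.
Then T⁹ = P·diag(−1, −19683)·P⁻¹ = [[3, −137781], [−1, 39366]] · [[2, 7], [1, 3]] = [[−137775, −413322], [39364, 118091]].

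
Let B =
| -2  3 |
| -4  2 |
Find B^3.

[[16, -24], [32, -16]]

B^2 = [[-8, 0], [0, -8]]
B^3 = [[16, -24], [32, -16]]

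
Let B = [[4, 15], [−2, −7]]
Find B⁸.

[[−1274, −3825], [510, 1531]]

tr B = −3 and det B = 2, so the characteristic polynomial is λ² − (−3)λ + (2) with roots −1 and −2.
Eigenvectors give P = [[3, −5], [−1, 2]] with P⁻¹ = [[2, 5], [1, 3]], and B = P·diag(−1, −2)·P⁻¹.
Then B⁸ = P·diag(1, 256)·P⁻¹ = [[3, −1280], [−1, 512]] · [[2, 5], [1, 3]] = [[−1274, −3825], [510, 1531]].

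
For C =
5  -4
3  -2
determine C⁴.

[[61, -60], [45, -44]]

tr C = 3 and det C = 2, so the characteristic polynomial is λ² − (3)λ + (2) with roots 2 and 1.
Eigenvectors give P = [[-4, 1], [-3, 1]] with P⁻¹ = [[-1, 1], [-3, 4]], and C = P·diag(2, 1)·P⁻¹.
Then C⁴ = P·diag(16, 1)·P⁻¹ = [[-64, 1], [-48, 1]] · [[-1, 1], [-3, 4]] = [[61, -60], [45, -44]].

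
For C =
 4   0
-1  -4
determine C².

[[16, 0], [0, 16]]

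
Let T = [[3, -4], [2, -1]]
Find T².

[[1, -8], [4, -7]]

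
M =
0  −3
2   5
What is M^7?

[[−3990, −6177], [4118, 6305]]

tr M = 5 and det M = 6, so the characteristic polynomial is λ² − (5)λ + (6) with roots 2 and 3.
Eigenvectors give P = [[3, −1], [−2, 1]] with P⁻¹ = [[1, 1], [2, 3]], and M = P·diag(2, 3)·P⁻¹.
Then M^7 = P·diag(128, 2187)·P⁻¹ = [[384, −2187], [−256, 2187]] · [[1, 1], [2, 3]] = [[−3990, −6177], [4118, 6305]].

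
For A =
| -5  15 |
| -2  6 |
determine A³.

[[-5, 15], [-2, 6]]

A² = A (a projection; rank 1, trace 1), so A³ = A.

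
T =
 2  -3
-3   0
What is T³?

T² = [[13, -6], [-6, 9]]
T³ = [[44, -39], [-39, 18]]

[[44, -39], [-39, 18]]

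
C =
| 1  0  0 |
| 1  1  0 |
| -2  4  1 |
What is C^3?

[[1, 0, 0], [3, 1, 0], [6, 12, 1]]

C = I + N where N = [[0, 0, 0], [1, 0, 0], [-2, 4, 0]] is strictly lower-triangular, so N^3 = 0.
(I + N)^3 = I + 3·N + 3·N^2 = [[1, 0, 0], [3, 1, 0], [6, 12, 1]].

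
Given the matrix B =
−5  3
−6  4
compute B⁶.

tr B = −1 and det B = −2, so the characteristic polynomial is λ² − (−1)λ + (−2) with roots 1 and −2.
Eigenvectors give P = [[−1, 1], [−2, 1]] with P⁻¹ = [[1, −1], [2, −1]], and B = P·diag(1, −2)·P⁻¹.
Then B⁶ = P·diag(1, 64)·P⁻¹ = [[−1, 64], [−2, 64]] · [[1, −1], [2, −1]] = [[127, −63], [126, −62]].

[[127, −63], [126, −62]]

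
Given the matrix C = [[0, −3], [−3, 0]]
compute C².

[[9, 0], [0, 9]]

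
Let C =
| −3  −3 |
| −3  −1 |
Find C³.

C² = [[18, 12], [12, 10]]
C³ = [[−90, −66], [−66, −46]]

[[−90, −66], [−66, −46]]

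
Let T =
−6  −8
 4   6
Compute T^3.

tr T = 0 and det T = −4, so the characteristic polynomial is λ² − (0)λ + (−4) with roots −2 and 2.
Eigenvectors give P = [[−2, −1], [1, 1]] with P⁻¹ = [[−1, −1], [1, 2]], and T = P·diag(−2, 2)·P⁻¹.
Then T^3 = P·diag(−8, 8)·P⁻¹ = [[16, −8], [−8, 8]] · [[−1, −1], [1, 2]] = [[−24, −32], [16, 24]].

[[−24, −32], [16, 24]]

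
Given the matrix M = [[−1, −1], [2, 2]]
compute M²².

[[−1, −1], [2, 2]]

M² = M (a projection; rank 1, trace 1), so M²² = M.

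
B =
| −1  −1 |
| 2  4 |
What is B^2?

[[−1, −3], [6, 14]]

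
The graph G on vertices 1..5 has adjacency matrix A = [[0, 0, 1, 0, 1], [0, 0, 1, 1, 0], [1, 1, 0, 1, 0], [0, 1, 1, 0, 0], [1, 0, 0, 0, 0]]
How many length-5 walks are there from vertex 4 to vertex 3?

The number of length-5 walks from vertex 4 to vertex 3 is entry (4,3) of A^5, where A is the adjacency matrix.
A^2 = [[2, 1, 0, 1, 0], [1, 2, 1, 1, 0], [0, 1, 3, 1, 1], [1, 1, 1, 2, 0], [0, 0, 1, 0, 1]]
A^3 = [[0, 1, 4, 1, 2], [1, 2, 4, 3, 1], [4, 4, 2, 4, 0], [1, 3, 4, 2, 1], [2, 1, 0, 1, 0]]
A^4 = [[6, 5, 2, 5, 0], [5, 7, 6, 6, 1], [2, 6, 12, 6, 4], [5, 6, 6, 7, 1], [0, 1, 4, 1, 2]]
A^5 = [[2, 7, 16, 7, 6], [7, 12, 18, 13, 5], [16, 18, 14, 18, 2], [7, 13, 18, 12, 5], [6, 5, 2, 5, 0]]

18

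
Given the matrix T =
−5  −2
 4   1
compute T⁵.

tr T = −4 and det T = 3, so the characteristic polynomial is λ² − (−4)λ + (3) with roots −3 and −1.
Eigenvectors give P = [[1, 1], [−1, −2]] with P⁻¹ = [[2, 1], [−1, −1]], and T = P·diag(−3, −1)·P⁻¹.
Then T⁵ = P·diag(−243, −1)·P⁻¹ = [[−243, −1], [243, 2]] · [[2, 1], [−1, −1]] = [[−485, −242], [484, 241]].

[[−485, −242], [484, 241]]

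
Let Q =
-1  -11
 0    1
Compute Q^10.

[[1, 0], [0, 1]]

Q² = I (check: tr Q = 0 and det Q = -1), so Q^10 = I since 10 is even.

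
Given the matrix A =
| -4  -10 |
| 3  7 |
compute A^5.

tr A = 3 and det A = 2, so the characteristic polynomial is λ² − (3)λ + (2) with roots 1 and 2.
Eigenvectors give P = [[-2, -5], [1, 3]] with P⁻¹ = [[-3, -5], [1, 2]], and A = P·diag(1, 2)·P⁻¹.
Then A^5 = P·diag(1, 32)·P⁻¹ = [[-2, -160], [1, 96]] · [[-3, -5], [1, 2]] = [[-154, -310], [93, 187]].

[[-154, -310], [93, 187]]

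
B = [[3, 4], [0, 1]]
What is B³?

[[27, 52], [0, 1]]

B² = [[9, 16], [0, 1]]
B³ = [[27, 52], [0, 1]]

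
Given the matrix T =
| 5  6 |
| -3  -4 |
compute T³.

[[17, 18], [-9, -10]]

tr T = 1 and det T = -2, so the characteristic polynomial is λ² − (1)λ + (-2) with roots -1 and 2.
Eigenvectors give P = [[-1, 2], [1, -1]] with P⁻¹ = [[1, 2], [1, 1]], and T = P·diag(-1, 2)·P⁻¹.
Then T³ = P·diag(-1, 8)·P⁻¹ = [[1, 16], [-1, -8]] · [[1, 2], [1, 1]] = [[17, 18], [-9, -10]].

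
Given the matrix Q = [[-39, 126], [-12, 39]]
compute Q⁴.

[[81, 0], [0, 81]]

tr Q = 0 and det Q = -9, so the characteristic polynomial is λ² − (0)λ + (-9) with roots -3 and 3.
Eigenvectors give P = [[-7, 3], [-2, 1]] with P⁻¹ = [[-1, 3], [-2, 7]], and Q = P·diag(-3, 3)·P⁻¹.
Then Q⁴ = P·diag(81, 81)·P⁻¹ = [[-567, 243], [-162, 81]] · [[-1, 3], [-2, 7]] = [[81, 0], [0, 81]].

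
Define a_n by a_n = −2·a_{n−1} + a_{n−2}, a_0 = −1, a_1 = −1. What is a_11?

With companion matrix B = [[−2, 1], [1, 0]], [a_n, a_{n−1}]ᵀ = B·[a_{n−1}, a_{n−2}]ᵀ, so [a_11, a_10]ᵀ = B^10·[a_1, a_0]ᵀ.
B^10 = [[5741, −2378], [−2378, 985]], giving [a_11, a_10]ᵀ = [[−3363], [1393]].

−3363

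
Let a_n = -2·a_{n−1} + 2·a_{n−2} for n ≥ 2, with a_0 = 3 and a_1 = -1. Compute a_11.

With companion matrix Q = [[-2, 2], [1, 0]], [a_n, a_{n−1}]ᵀ = Q·[a_{n−1}, a_{n−2}]ᵀ, so [a_11, a_10]ᵀ = Q^10·[a_1, a_0]ᵀ.
Q^10 = [[18272, -13376], [-6688, 4896]], giving [a_11, a_10]ᵀ = [[-58400], [21376]].

-58400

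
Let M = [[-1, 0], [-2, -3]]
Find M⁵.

tr M = -4 and det M = 3, so the characteristic polynomial is λ² − (-4)λ + (3) with roots -1 and -3.
Eigenvectors give P = [[1, 0], [-1, -1]] with P⁻¹ = [[1, 0], [-1, -1]], and M = P·diag(-1, -3)·P⁻¹.
Then M⁵ = P·diag(-1, -243)·P⁻¹ = [[-1, 0], [1, 243]] · [[1, 0], [-1, -1]] = [[-1, 0], [-242, -243]].

[[-1, 0], [-242, -243]]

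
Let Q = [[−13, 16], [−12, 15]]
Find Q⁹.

[[−59053, 78736], [−59052, 78735]]

tr Q = 2 and det Q = −3, so the characteristic polynomial is λ² − (2)λ + (−3) with roots −1 and 3.
Eigenvectors give P = [[4, 1], [3, 1]] with P⁻¹ = [[1, −1], [−3, 4]], and Q = P·diag(−1, 3)·P⁻¹.
Then Q⁹ = P·diag(−1, 19683)·P⁻¹ = [[−4, 19683], [−3, 19683]] · [[1, −1], [−3, 4]] = [[−59053, 78736], [−59052, 78735]].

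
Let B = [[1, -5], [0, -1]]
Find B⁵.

[[1, -5], [0, -1]]

B² = I (check: tr B = 0 and det B = -1), so B⁵ = B since 5 is odd.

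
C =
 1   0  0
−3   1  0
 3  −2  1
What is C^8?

[[1, 0, 0], [−24, 1, 0], [192, −16, 1]]

C = I + N where N = [[0, 0, 0], [−3, 0, 0], [3, −2, 0]] is strictly lower-triangular, so N^3 = 0.
(I + N)^8 = I + 8·N + 28·N^2 = [[1, 0, 0], [−24, 1, 0], [192, −16, 1]].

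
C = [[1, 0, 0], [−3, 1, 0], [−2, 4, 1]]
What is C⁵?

C = I + N where N = [[0, 0, 0], [−3, 0, 0], [−2, 4, 0]] is strictly lower-triangular, so N³ = 0.
(I + N)⁵ = I + 5·N + 10·N² = [[1, 0, 0], [−15, 1, 0], [−130, 20, 1]].

[[1, 0, 0], [−15, 1, 0], [−130, 20, 1]]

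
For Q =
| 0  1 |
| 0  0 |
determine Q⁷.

[[0, 0], [0, 0]]

Q is strictly triangular, hence nilpotent: Q² = 0, so Q⁷ = 0.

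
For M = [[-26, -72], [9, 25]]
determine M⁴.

[[136, 360], [-45, -119]]

tr M = -1 and det M = -2, so the characteristic polynomial is λ² − (-1)λ + (-2) with roots -2 and 1.
Eigenvectors give P = [[-3, -8], [1, 3]] with P⁻¹ = [[-3, -8], [1, 3]], and M = P·diag(-2, 1)·P⁻¹.
Then M⁴ = P·diag(16, 1)·P⁻¹ = [[-48, -8], [16, 3]] · [[-3, -8], [1, 3]] = [[136, 360], [-45, -119]].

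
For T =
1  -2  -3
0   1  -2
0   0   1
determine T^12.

[[1, -24, 228], [0, 1, -24], [0, 0, 1]]

T = I + N where N = [[0, -2, -3], [0, 0, -2], [0, 0, 0]] is strictly upper-triangular, so N^3 = 0.
(I + N)^12 = I + 12·N + 66·N^2 = [[1, -24, 228], [0, 1, -24], [0, 0, 1]].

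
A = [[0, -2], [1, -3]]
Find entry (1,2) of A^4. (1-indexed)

30

tr A = -3 and det A = 2, so the characteristic polynomial is λ² − (-3)λ + (2) with roots -2 and -1.
Eigenvectors give P = [[1, 2], [1, 1]] with P⁻¹ = [[-1, 2], [1, -1]], and A = P·diag(-2, -1)·P⁻¹.
Then A^4 = P·diag(16, 1)·P⁻¹ = [[16, 2], [16, 1]] · [[-1, 2], [1, -1]] = [[-14, 30], [-15, 31]].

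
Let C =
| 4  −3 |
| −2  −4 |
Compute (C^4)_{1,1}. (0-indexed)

C^2 = [[22, 0], [0, 22]]
C^3 = [[88, −66], [−44, −88]]
C^4 = [[484, 0], [0, 484]]

484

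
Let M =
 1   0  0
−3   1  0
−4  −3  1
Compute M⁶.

M = I + N where N = [[0, 0, 0], [−3, 0, 0], [−4, −3, 0]] is strictly lower-triangular, so N³ = 0.
(I + N)⁶ = I + 6·N + 15·N² = [[1, 0, 0], [−18, 1, 0], [111, −18, 1]].

[[1, 0, 0], [−18, 1, 0], [111, −18, 1]]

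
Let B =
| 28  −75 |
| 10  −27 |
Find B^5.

[[1618, −4125], [550, −1407]]

tr B = 1 and det B = −6, so the characteristic polynomial is λ² − (1)λ + (−6) with roots 3 and −2.
Eigenvectors give P = [[3, −5], [1, −2]] with P⁻¹ = [[2, −5], [1, −3]], and B = P·diag(3, −2)·P⁻¹.
Then B^5 = P·diag(243, −32)·P⁻¹ = [[729, 160], [243, 64]] · [[2, −5], [1, −3]] = [[1618, −4125], [550, −1407]].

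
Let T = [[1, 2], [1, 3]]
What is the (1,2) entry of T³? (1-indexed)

T² = [[3, 8], [4, 11]]
T³ = [[11, 30], [15, 41]]

30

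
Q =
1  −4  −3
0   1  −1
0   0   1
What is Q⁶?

[[1, −24, 42], [0, 1, −6], [0, 0, 1]]

Q = I + N where N = [[0, −4, −3], [0, 0, −1], [0, 0, 0]] is strictly upper-triangular, so N³ = 0.
(I + N)⁶ = I + 6·N + 15·N² = [[1, −24, 42], [0, 1, −6], [0, 0, 1]].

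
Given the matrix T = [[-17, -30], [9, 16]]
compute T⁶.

tr T = -1 and det T = -2, so the characteristic polynomial is λ² − (-1)λ + (-2) with roots 1 and -2.
Eigenvectors give P = [[-5, -2], [3, 1]] with P⁻¹ = [[1, 2], [-3, -5]], and T = P·diag(1, -2)·P⁻¹.
Then T⁶ = P·diag(1, 64)·P⁻¹ = [[-5, -128], [3, 64]] · [[1, 2], [-3, -5]] = [[379, 630], [-189, -314]].

[[379, 630], [-189, -314]]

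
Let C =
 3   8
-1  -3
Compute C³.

C² = I (check: tr C = 0 and det C = -1), so C³ = C since 3 is odd.

[[3, 8], [-1, -3]]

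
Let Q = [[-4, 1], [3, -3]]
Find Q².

[[19, -7], [-21, 12]]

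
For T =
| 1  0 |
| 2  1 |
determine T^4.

[[1, 0], [8, 1]]

T = I + N where N = [[0, 0], [2, 0]] is strictly lower-triangular, so N^2 = 0.
(I + N)^4 = I + 4·N = [[1, 0], [8, 1]].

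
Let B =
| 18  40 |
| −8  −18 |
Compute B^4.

[[16, 0], [0, 16]]

tr B = 0 and det B = −4, so the characteristic polynomial is λ² − (0)λ + (−4) with roots −2 and 2.
Eigenvectors give P = [[−2, 5], [1, −2]] with P⁻¹ = [[2, 5], [1, 2]], and B = P·diag(−2, 2)·P⁻¹.
Then B^4 = P·diag(16, 16)·P⁻¹ = [[−32, 80], [16, −32]] · [[2, 5], [1, 2]] = [[16, 0], [0, 16]].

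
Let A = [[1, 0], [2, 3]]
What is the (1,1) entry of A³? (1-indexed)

1

tr A = 4 and det A = 3, so the characteristic polynomial is λ² − (4)λ + (3) with roots 1 and 3.
Eigenvectors give P = [[-1, 0], [1, 1]] with P⁻¹ = [[-1, 0], [1, 1]], and A = P·diag(1, 3)·P⁻¹.
Then A³ = P·diag(1, 27)·P⁻¹ = [[-1, 0], [1, 27]] · [[-1, 0], [1, 1]] = [[1, 0], [26, 27]].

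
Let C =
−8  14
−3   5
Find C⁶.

[[442, −882], [189, −377]]

tr C = −3 and det C = 2, so the characteristic polynomial is λ² − (−3)λ + (2) with roots −1 and −2.
Eigenvectors give P = [[2, −7], [1, −3]] with P⁻¹ = [[−3, 7], [−1, 2]], and C = P·diag(−1, −2)·P⁻¹.
Then C⁶ = P·diag(1, 64)·P⁻¹ = [[2, −448], [1, −192]] · [[−3, 7], [−1, 2]] = [[442, −882], [189, −377]].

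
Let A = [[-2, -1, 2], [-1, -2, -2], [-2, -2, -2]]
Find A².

[[1, 0, -6], [8, 9, 6], [10, 10, 4]]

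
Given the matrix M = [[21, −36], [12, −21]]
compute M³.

tr M = 0 and det M = −9, so the characteristic polynomial is λ² − (0)λ + (−9) with roots −3 and 3.
Eigenvectors give P = [[3, 2], [2, 1]] with P⁻¹ = [[−1, 2], [2, −3]], and M = P·diag(−3, 3)·P⁻¹.
Then M³ = P·diag(−27, 27)·P⁻¹ = [[−81, 54], [−54, 27]] · [[−1, 2], [2, −3]] = [[189, −324], [108, −189]].

[[189, −324], [108, −189]]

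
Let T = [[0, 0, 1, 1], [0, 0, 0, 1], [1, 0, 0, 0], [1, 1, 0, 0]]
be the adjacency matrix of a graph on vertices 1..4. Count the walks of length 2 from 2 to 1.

The number of length-2 walks from vertex 2 to vertex 1 is entry (2,1) of T², where T is the adjacency matrix.
T² = [[2, 1, 0, 0], [1, 1, 0, 0], [0, 0, 1, 1], [0, 0, 1, 2]]

1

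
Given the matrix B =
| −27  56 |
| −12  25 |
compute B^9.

tr B = −2 and det B = −3, so the characteristic polynomial is λ² − (−2)λ + (−3) with roots 1 and −3.
Eigenvectors give P = [[−2, 7], [−1, 3]] with P⁻¹ = [[3, −7], [1, −2]], and B = P·diag(1, −3)·P⁻¹.
Then B^9 = P·diag(1, −19683)·P⁻¹ = [[−2, −137781], [−1, −59049]] · [[3, −7], [1, −2]] = [[−137787, 275576], [−59052, 118105]].

[[−137787, 275576], [−59052, 118105]]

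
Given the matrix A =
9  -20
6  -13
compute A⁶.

[[-3639, 7280], [-2184, 4369]]

tr A = -4 and det A = 3, so the characteristic polynomial is λ² − (-4)λ + (3) with roots -3 and -1.
Eigenvectors give P = [[-5, 2], [-3, 1]] with P⁻¹ = [[1, -2], [3, -5]], and A = P·diag(-3, -1)·P⁻¹.
Then A⁶ = P·diag(729, 1)·P⁻¹ = [[-3645, 2], [-2187, 1]] · [[1, -2], [3, -5]] = [[-3639, 7280], [-2184, 4369]].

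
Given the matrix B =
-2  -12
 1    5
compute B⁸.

[[-764, -3060], [255, 1021]]

tr B = 3 and det B = 2, so the characteristic polynomial is λ² − (3)λ + (2) with roots 2 and 1.
Eigenvectors give P = [[3, -4], [-1, 1]] with P⁻¹ = [[-1, -4], [-1, -3]], and B = P·diag(2, 1)·P⁻¹.
Then B⁸ = P·diag(256, 1)·P⁻¹ = [[768, -4], [-256, 1]] · [[-1, -4], [-1, -3]] = [[-764, -3060], [255, 1021]].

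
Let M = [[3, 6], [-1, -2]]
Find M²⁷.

M² = M (a projection; rank 1, trace 1), so M²⁷ = M.

[[3, 6], [-1, -2]]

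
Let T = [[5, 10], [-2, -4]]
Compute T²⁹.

T² = T (a projection; rank 1, trace 1), so T²⁹ = T.

[[5, 10], [-2, -4]]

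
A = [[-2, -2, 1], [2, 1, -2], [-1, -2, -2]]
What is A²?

[[-1, 0, 0], [0, 1, 4], [0, 4, 7]]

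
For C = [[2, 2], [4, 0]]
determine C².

[[12, 4], [8, 8]]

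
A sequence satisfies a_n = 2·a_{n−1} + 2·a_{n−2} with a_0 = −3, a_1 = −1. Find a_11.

With companion matrix M = [[2, 2], [1, 0]], [a_n, a_{n−1}]ᵀ = M·[a_{n−1}, a_{n−2}]ᵀ, so [a_11, a_10]ᵀ = M¹⁰·[a_1, a_0]ᵀ.
M¹⁰ = [[18272, 13376], [6688, 4896]], giving [a_11, a_10]ᵀ = [[−58400], [−21376]].

−58400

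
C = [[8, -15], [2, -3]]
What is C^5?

[[1298, -3165], [422, -1023]]

tr C = 5 and det C = 6, so the characteristic polynomial is λ² − (5)λ + (6) with roots 3 and 2.
Eigenvectors give P = [[3, -5], [1, -2]] with P⁻¹ = [[2, -5], [1, -3]], and C = P·diag(3, 2)·P⁻¹.
Then C^5 = P·diag(243, 32)·P⁻¹ = [[729, -160], [243, -64]] · [[2, -5], [1, -3]] = [[1298, -3165], [422, -1023]].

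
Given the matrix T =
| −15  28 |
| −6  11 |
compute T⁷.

[[−15303, 30604], [−6558, 13115]]

tr T = −4 and det T = 3, so the characteristic polynomial is λ² − (−4)λ + (3) with roots −1 and −3.
Eigenvectors give P = [[2, 7], [1, 3]] with P⁻¹ = [[−3, 7], [1, −2]], and T = P·diag(−1, −3)·P⁻¹.
Then T⁷ = P·diag(−1, −2187)·P⁻¹ = [[−2, −15309], [−1, −6561]] · [[−3, 7], [1, −2]] = [[−15303, 30604], [−6558, 13115]].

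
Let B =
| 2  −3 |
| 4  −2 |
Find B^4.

[[64, 0], [0, 64]]

B^2 = [[−8, 0], [0, −8]]
B^3 = [[−16, 24], [−32, 16]]
B^4 = [[64, 0], [0, 64]]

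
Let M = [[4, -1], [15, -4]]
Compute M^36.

M² = I (check: tr M = 0 and det M = -1), so M^36 = I since 36 is even.

[[1, 0], [0, 1]]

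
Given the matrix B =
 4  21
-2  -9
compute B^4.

tr B = -5 and det B = 6, so the characteristic polynomial is λ² − (-5)λ + (6) with roots -2 and -3.
Eigenvectors give P = [[7, -3], [-2, 1]] with P⁻¹ = [[1, 3], [2, 7]], and B = P·diag(-2, -3)·P⁻¹.
Then B^4 = P·diag(16, 81)·P⁻¹ = [[112, -243], [-32, 81]] · [[1, 3], [2, 7]] = [[-374, -1365], [130, 471]].

[[-374, -1365], [130, 471]]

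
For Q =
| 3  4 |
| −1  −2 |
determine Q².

[[5, 4], [−1, 0]]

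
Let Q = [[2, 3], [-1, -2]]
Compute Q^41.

Q² = I (check: tr Q = 0 and det Q = -1), so Q^41 = Q since 41 is odd.

[[2, 3], [-1, -2]]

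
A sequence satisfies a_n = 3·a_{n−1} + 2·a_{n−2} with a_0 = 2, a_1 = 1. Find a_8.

13331

With companion matrix A = [[3, 2], [1, 0]], [a_n, a_{n−1}]ᵀ = A·[a_{n−1}, a_{n−2}]ᵀ, so [a_8, a_7]ᵀ = A^7·[a_1, a_0]ᵀ.
A^7 = [[6279, 3526], [1763, 990]], giving [a_8, a_7]ᵀ = [[13331], [3743]].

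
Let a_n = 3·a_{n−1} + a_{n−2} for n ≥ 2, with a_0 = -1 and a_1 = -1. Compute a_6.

With companion matrix M = [[3, 1], [1, 0]], [a_n, a_{n−1}]ᵀ = M·[a_{n−1}, a_{n−2}]ᵀ, so [a_6, a_5]ᵀ = M^5·[a_1, a_0]ᵀ.
M^5 = [[360, 109], [109, 33]], giving [a_6, a_5]ᵀ = [[-469], [-142]].

-469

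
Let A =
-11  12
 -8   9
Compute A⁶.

tr A = -2 and det A = -3, so the characteristic polynomial is λ² − (-2)λ + (-3) with roots -3 and 1.
Eigenvectors give P = [[-3, 1], [-2, 1]] with P⁻¹ = [[-1, 1], [-2, 3]], and A = P·diag(-3, 1)·P⁻¹.
Then A⁶ = P·diag(729, 1)·P⁻¹ = [[-2187, 1], [-1458, 1]] · [[-1, 1], [-2, 3]] = [[2185, -2184], [1456, -1455]].

[[2185, -2184], [1456, -1455]]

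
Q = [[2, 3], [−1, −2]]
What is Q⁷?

[[2, 3], [−1, −2]]

Q² = I (check: tr Q = 0 and det Q = −1), so Q⁷ = Q since 7 is odd.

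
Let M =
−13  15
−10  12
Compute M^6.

tr M = −1 and det M = −6, so the characteristic polynomial is λ² − (−1)λ + (−6) with roots 2 and −3.
Eigenvectors give P = [[−1, 3], [−1, 2]] with P⁻¹ = [[2, −3], [1, −1]], and M = P·diag(2, −3)·P⁻¹.
Then M^6 = P·diag(64, 729)·P⁻¹ = [[−64, 2187], [−64, 1458]] · [[2, −3], [1, −1]] = [[2059, −1995], [1330, −1266]].

[[2059, −1995], [1330, −1266]]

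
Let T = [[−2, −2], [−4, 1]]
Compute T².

[[12, 2], [4, 9]]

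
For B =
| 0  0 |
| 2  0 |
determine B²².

[[0, 0], [0, 0]]

B is strictly triangular, hence nilpotent: B² = 0, so B²² = 0.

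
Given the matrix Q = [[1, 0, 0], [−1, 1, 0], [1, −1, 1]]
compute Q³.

Q = I + N where N = [[0, 0, 0], [−1, 0, 0], [1, −1, 0]] is strictly lower-triangular, so N³ = 0.
(I + N)³ = I + 3·N + 3·N² = [[1, 0, 0], [−3, 1, 0], [6, −3, 1]].

[[1, 0, 0], [−3, 1, 0], [6, −3, 1]]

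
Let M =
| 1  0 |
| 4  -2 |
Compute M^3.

M^2 = [[1, 0], [-4, 4]]
M^3 = [[1, 0], [12, -8]]

[[1, 0], [12, -8]]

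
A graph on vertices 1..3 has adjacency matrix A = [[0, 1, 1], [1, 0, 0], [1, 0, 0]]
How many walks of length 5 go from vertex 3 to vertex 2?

0

The number of length-5 walks from vertex 3 to vertex 2 is entry (3,2) of A^5, where A is the adjacency matrix.
A^2 = [[2, 0, 0], [0, 1, 1], [0, 1, 1]]
A^3 = [[0, 2, 2], [2, 0, 0], [2, 0, 0]]
A^4 = [[4, 0, 0], [0, 2, 2], [0, 2, 2]]
A^5 = [[0, 4, 4], [4, 0, 0], [4, 0, 0]]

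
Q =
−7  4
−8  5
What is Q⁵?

[[−487, 244], [−488, 245]]

tr Q = −2 and det Q = −3, so the characteristic polynomial is λ² − (−2)λ + (−3) with roots 1 and −3.
Eigenvectors give P = [[−1, 1], [−2, 1]] with P⁻¹ = [[1, −1], [2, −1]], and Q = P·diag(1, −3)·P⁻¹.
Then Q⁵ = P·diag(1, −243)·P⁻¹ = [[−1, −243], [−2, −243]] · [[1, −1], [2, −1]] = [[−487, 244], [−488, 245]].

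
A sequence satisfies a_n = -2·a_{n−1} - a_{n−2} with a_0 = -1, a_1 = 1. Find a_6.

-1

With companion matrix M = [[-2, -1], [1, 0]], [a_n, a_{n−1}]ᵀ = M·[a_{n−1}, a_{n−2}]ᵀ, so [a_6, a_5]ᵀ = M^5·[a_1, a_0]ᵀ.
M^5 = [[-6, -5], [5, 4]], giving [a_6, a_5]ᵀ = [[-1], [1]].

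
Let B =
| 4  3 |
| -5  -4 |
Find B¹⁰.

B² = I (check: tr B = 0 and det B = -1), so B¹⁰ = I since 10 is even.

[[1, 0], [0, 1]]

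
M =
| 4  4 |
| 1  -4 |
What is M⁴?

M² = [[20, 0], [0, 20]]
M³ = [[80, 80], [20, -80]]
M⁴ = [[400, 0], [0, 400]]

[[400, 0], [0, 400]]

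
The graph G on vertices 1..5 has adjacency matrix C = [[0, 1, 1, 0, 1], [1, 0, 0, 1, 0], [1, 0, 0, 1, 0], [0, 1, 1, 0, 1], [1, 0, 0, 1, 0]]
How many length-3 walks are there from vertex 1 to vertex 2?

6

The number of length-3 walks from vertex 1 to vertex 2 is entry (1,2) of C³, where C is the adjacency matrix.
C² = [[3, 0, 0, 3, 0], [0, 2, 2, 0, 2], [0, 2, 2, 0, 2], [3, 0, 0, 3, 0], [0, 2, 2, 0, 2]]
C³ = [[0, 6, 6, 0, 6], [6, 0, 0, 6, 0], [6, 0, 0, 6, 0], [0, 6, 6, 0, 6], [6, 0, 0, 6, 0]]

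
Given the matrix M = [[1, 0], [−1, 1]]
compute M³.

[[1, 0], [−3, 1]]

M = I + N where N = [[0, 0], [−1, 0]] is strictly lower-triangular, so N² = 0.
(I + N)³ = I + 3·N = [[1, 0], [−3, 1]].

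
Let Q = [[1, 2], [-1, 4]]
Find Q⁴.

tr Q = 5 and det Q = 6, so the characteristic polynomial is λ² − (5)λ + (6) with roots 3 and 2.
Eigenvectors give P = [[-1, 2], [-1, 1]] with P⁻¹ = [[1, -2], [1, -1]], and Q = P·diag(3, 2)·P⁻¹.
Then Q⁴ = P·diag(81, 16)·P⁻¹ = [[-81, 32], [-81, 16]] · [[1, -2], [1, -1]] = [[-49, 130], [-65, 146]].

[[-49, 130], [-65, 146]]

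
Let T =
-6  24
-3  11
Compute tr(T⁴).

tr T = 5 and det T = 6, so the characteristic polynomial is λ² − (5)λ + (6) with roots 3 and 2.
Eigenvectors give P = [[-8, 3], [-3, 1]] with P⁻¹ = [[1, -3], [3, -8]], and T = P·diag(3, 2)·P⁻¹.
Then T⁴ = P·diag(81, 16)·P⁻¹ = [[-648, 48], [-243, 16]] · [[1, -3], [3, -8]] = [[-504, 1560], [-195, 601]].

97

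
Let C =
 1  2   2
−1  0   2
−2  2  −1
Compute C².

[[−5, 6, 4], [−5, 2, −4], [−2, −6, 1]]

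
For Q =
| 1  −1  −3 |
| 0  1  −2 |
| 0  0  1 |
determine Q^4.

[[1, −4, 0], [0, 1, −8], [0, 0, 1]]

Q = I + N where N = [[0, −1, −3], [0, 0, −2], [0, 0, 0]] is strictly upper-triangular, so N^3 = 0.
(I + N)^4 = I + 4·N + 6·N^2 = [[1, −4, 0], [0, 1, −8], [0, 0, 1]].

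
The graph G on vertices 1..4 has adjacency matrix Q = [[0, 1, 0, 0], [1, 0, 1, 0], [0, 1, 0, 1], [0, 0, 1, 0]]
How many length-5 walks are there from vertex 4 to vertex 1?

3

The number of length-5 walks from vertex 4 to vertex 1 is entry (4,1) of Q⁵, where Q is the adjacency matrix.
Q² = [[1, 0, 1, 0], [0, 2, 0, 1], [1, 0, 2, 0], [0, 1, 0, 1]]
Q³ = [[0, 2, 0, 1], [2, 0, 3, 0], [0, 3, 0, 2], [1, 0, 2, 0]]
Q⁴ = [[2, 0, 3, 0], [0, 5, 0, 3], [3, 0, 5, 0], [0, 3, 0, 2]]
Q⁵ = [[0, 5, 0, 3], [5, 0, 8, 0], [0, 8, 0, 5], [3, 0, 5, 0]]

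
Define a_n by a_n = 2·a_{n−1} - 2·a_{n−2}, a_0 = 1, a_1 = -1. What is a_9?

With companion matrix Q = [[2, -2], [1, 0]], [a_n, a_{n−1}]ᵀ = Q·[a_{n−1}, a_{n−2}]ᵀ, so [a_9, a_8]ᵀ = Q⁸·[a_1, a_0]ᵀ.
Q⁸ = [[16, 0], [0, 16]], giving [a_9, a_8]ᵀ = [[-16], [16]].

-16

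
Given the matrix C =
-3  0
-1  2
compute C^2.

[[9, 0], [1, 4]]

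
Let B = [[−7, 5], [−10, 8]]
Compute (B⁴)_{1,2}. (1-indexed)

tr B = 1 and det B = −6, so the characteristic polynomial is λ² − (1)λ + (−6) with roots 3 and −2.
Eigenvectors give P = [[−1, 1], [−2, 1]] with P⁻¹ = [[1, −1], [2, −1]], and B = P·diag(3, −2)·P⁻¹.
Then B⁴ = P·diag(81, 16)·P⁻¹ = [[−81, 16], [−162, 16]] · [[1, −1], [2, −1]] = [[−49, 65], [−130, 146]].

65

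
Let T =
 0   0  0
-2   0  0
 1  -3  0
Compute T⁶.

T is strictly triangular, hence nilpotent: T³ = 0, so T⁶ = 0.

[[0, 0, 0], [0, 0, 0], [0, 0, 0]]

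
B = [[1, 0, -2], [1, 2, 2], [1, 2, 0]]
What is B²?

[[-1, -4, -2], [5, 8, 2], [3, 4, 2]]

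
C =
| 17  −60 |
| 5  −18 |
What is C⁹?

[[61097, −242340], [20195, −80268]]

tr C = −1 and det C = −6, so the characteristic polynomial is λ² − (−1)λ + (−6) with roots 2 and −3.
Eigenvectors give P = [[4, 3], [1, 1]] with P⁻¹ = [[1, −3], [−1, 4]], and C = P·diag(2, −3)·P⁻¹.
Then C⁹ = P·diag(512, −19683)·P⁻¹ = [[2048, −59049], [512, −19683]] · [[1, −3], [−1, 4]] = [[61097, −242340], [20195, −80268]].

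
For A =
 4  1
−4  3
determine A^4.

[[−52, 119], [−476, −171]]

A^2 = [[12, 7], [−28, 5]]
A^3 = [[20, 33], [−132, −13]]
A^4 = [[−52, 119], [−476, −171]]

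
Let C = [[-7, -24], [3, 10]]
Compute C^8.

[[-2039, -6120], [765, 2296]]

tr C = 3 and det C = 2, so the characteristic polynomial is λ² − (3)λ + (2) with roots 1 and 2.
Eigenvectors give P = [[3, -8], [-1, 3]] with P⁻¹ = [[3, 8], [1, 3]], and C = P·diag(1, 2)·P⁻¹.
Then C^8 = P·diag(1, 256)·P⁻¹ = [[3, -2048], [-1, 768]] · [[3, 8], [1, 3]] = [[-2039, -6120], [765, 2296]].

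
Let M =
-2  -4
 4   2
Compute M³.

[[24, 48], [-48, -24]]

M² = [[-12, 0], [0, -12]]
M³ = [[24, 48], [-48, -24]]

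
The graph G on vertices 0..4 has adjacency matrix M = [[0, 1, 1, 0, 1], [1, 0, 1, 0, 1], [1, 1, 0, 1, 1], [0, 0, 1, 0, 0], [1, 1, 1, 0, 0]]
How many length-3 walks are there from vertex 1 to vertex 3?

The number of length-3 walks from vertex 1 to vertex 3 is entry (1,3) of M³, where M is the adjacency matrix.
M² = [[3, 2, 2, 1, 2], [2, 3, 2, 1, 2], [2, 2, 4, 0, 2], [1, 1, 0, 1, 1], [2, 2, 2, 1, 3]]
M³ = [[6, 7, 8, 2, 7], [7, 6, 8, 2, 7], [8, 8, 6, 4, 8], [2, 2, 4, 0, 2], [7, 7, 8, 2, 6]]

2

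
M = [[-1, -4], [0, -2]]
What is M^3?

[[-1, -28], [0, -8]]

M^2 = [[1, 12], [0, 4]]
M^3 = [[-1, -28], [0, -8]]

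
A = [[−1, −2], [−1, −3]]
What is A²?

[[3, 8], [4, 11]]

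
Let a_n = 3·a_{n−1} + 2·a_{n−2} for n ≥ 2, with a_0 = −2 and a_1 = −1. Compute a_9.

With companion matrix T = [[3, 2], [1, 0]], [a_n, a_{n−1}]ᵀ = T·[a_{n−1}, a_{n−2}]ᵀ, so [a_9, a_8]ᵀ = T^8·[a_1, a_0]ᵀ.
T^8 = [[22363, 12558], [6279, 3526]], giving [a_9, a_8]ᵀ = [[−47479], [−13331]].

−47479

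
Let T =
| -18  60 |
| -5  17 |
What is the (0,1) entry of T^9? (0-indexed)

242340

tr T = -1 and det T = -6, so the characteristic polynomial is λ² − (-1)λ + (-6) with roots -3 and 2.
Eigenvectors give P = [[4, 3], [1, 1]] with P⁻¹ = [[1, -3], [-1, 4]], and T = P·diag(-3, 2)·P⁻¹.
Then T^9 = P·diag(-19683, 512)·P⁻¹ = [[-78732, 1536], [-19683, 512]] · [[1, -3], [-1, 4]] = [[-80268, 242340], [-20195, 61097]].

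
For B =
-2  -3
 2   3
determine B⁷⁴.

B² = B (a projection; rank 1, trace 1), so B⁷⁴ = B.

[[-2, -3], [2, 3]]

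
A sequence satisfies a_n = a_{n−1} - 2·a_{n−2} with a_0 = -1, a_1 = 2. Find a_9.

-40

With companion matrix T = [[1, -2], [1, 0]], [a_n, a_{n−1}]ᵀ = T·[a_{n−1}, a_{n−2}]ᵀ, so [a_9, a_8]ᵀ = T⁸·[a_1, a_0]ᵀ.
T⁸ = [[-17, 6], [-3, -14]], giving [a_9, a_8]ᵀ = [[-40], [8]].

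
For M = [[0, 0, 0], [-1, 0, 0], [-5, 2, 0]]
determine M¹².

[[0, 0, 0], [0, 0, 0], [0, 0, 0]]

M is strictly triangular, hence nilpotent: M³ = 0, so M¹² = 0.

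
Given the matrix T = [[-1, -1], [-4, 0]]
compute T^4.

[[29, 9], [36, 20]]

T^2 = [[5, 1], [4, 4]]
T^3 = [[-9, -5], [-20, -4]]
T^4 = [[29, 9], [36, 20]]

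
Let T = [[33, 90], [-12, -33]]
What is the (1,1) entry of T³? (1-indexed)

tr T = 0 and det T = -9, so the characteristic polynomial is λ² − (0)λ + (-9) with roots -3 and 3.
Eigenvectors give P = [[5, -3], [-2, 1]] with P⁻¹ = [[-1, -3], [-2, -5]], and T = P·diag(-3, 3)·P⁻¹.
Then T³ = P·diag(-27, 27)·P⁻¹ = [[-135, -81], [54, 27]] · [[-1, -3], [-2, -5]] = [[297, 810], [-108, -297]].

297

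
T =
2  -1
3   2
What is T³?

T² = [[1, -4], [12, 1]]
T³ = [[-10, -9], [27, -10]]

[[-10, -9], [27, -10]]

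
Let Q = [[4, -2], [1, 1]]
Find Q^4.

tr Q = 5 and det Q = 6, so the characteristic polynomial is λ² − (5)λ + (6) with roots 3 and 2.
Eigenvectors give P = [[2, -1], [1, -1]] with P⁻¹ = [[1, -1], [1, -2]], and Q = P·diag(3, 2)·P⁻¹.
Then Q^4 = P·diag(81, 16)·P⁻¹ = [[162, -16], [81, -16]] · [[1, -1], [1, -2]] = [[146, -130], [65, -49]].

[[146, -130], [65, -49]]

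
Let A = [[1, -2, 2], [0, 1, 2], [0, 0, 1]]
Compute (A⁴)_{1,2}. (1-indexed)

A = I + N where N = [[0, -2, 2], [0, 0, 2], [0, 0, 0]] is strictly upper-triangular, so N³ = 0.
(I + N)⁴ = I + 4·N + 6·N² = [[1, -8, -16], [0, 1, 8], [0, 0, 1]].

-8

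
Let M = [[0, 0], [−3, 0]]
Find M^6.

M is strictly triangular, hence nilpotent: M^2 = 0, so M^6 = 0.

[[0, 0], [0, 0]]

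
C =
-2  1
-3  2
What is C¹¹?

C² = I (check: tr C = 0 and det C = -1), so C¹¹ = C since 11 is odd.

[[-2, 1], [-3, 2]]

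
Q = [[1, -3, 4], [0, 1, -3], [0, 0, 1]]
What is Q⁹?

Q = I + N where N = [[0, -3, 4], [0, 0, -3], [0, 0, 0]] is strictly upper-triangular, so N³ = 0.
(I + N)⁹ = I + 9·N + 36·N² = [[1, -27, 360], [0, 1, -27], [0, 0, 1]].

[[1, -27, 360], [0, 1, -27], [0, 0, 1]]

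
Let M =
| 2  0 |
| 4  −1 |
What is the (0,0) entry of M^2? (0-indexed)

4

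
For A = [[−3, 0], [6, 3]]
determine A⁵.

tr A = 0 and det A = −9, so the characteristic polynomial is λ² − (0)λ + (−9) with roots −3 and 3.
Eigenvectors give P = [[−1, 0], [1, 1]] with P⁻¹ = [[−1, 0], [1, 1]], and A = P·diag(−3, 3)·P⁻¹.
Then A⁵ = P·diag(−243, 243)·P⁻¹ = [[243, 0], [−243, 243]] · [[−1, 0], [1, 1]] = [[−243, 0], [486, 243]].

[[−243, 0], [486, 243]]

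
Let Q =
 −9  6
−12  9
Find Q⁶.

[[729, 0], [0, 729]]

tr Q = 0 and det Q = −9, so the characteristic polynomial is λ² − (0)λ + (−9) with roots −3 and 3.
Eigenvectors give P = [[1, −1], [1, −2]] with P⁻¹ = [[2, −1], [1, −1]], and Q = P·diag(−3, 3)·P⁻¹.
Then Q⁶ = P·diag(729, 729)·P⁻¹ = [[729, −729], [729, −1458]] · [[2, −1], [1, −1]] = [[729, 0], [0, 729]].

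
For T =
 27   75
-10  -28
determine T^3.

tr T = -1 and det T = -6, so the characteristic polynomial is λ² − (-1)λ + (-6) with roots -3 and 2.
Eigenvectors give P = [[-5, -3], [2, 1]] with P⁻¹ = [[1, 3], [-2, -5]], and T = P·diag(-3, 2)·P⁻¹.
Then T^3 = P·diag(-27, 8)·P⁻¹ = [[135, -24], [-54, 8]] · [[1, 3], [-2, -5]] = [[183, 525], [-70, -202]].

[[183, 525], [-70, -202]]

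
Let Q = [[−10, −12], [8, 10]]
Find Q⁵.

tr Q = 0 and det Q = −4, so the characteristic polynomial is λ² − (0)λ + (−4) with roots 2 and −2.
Eigenvectors give P = [[1, −3], [−1, 2]] with P⁻¹ = [[−2, −3], [−1, −1]], and Q = P·diag(2, −2)·P⁻¹.
Then Q⁵ = P·diag(32, −32)·P⁻¹ = [[32, 96], [−32, −64]] · [[−2, −3], [−1, −1]] = [[−160, −192], [128, 160]].

[[−160, −192], [128, 160]]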